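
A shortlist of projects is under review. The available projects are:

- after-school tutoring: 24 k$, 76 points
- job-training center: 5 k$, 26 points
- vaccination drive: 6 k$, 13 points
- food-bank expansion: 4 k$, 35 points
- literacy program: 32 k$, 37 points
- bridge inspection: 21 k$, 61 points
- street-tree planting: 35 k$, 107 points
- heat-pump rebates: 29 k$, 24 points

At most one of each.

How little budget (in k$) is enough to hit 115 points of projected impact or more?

30

Look for the lowest-budget combination reaching 115.
Taking job-training center + food-bank expansion + bridge inspection gives 122 (≥ 115) for 30 k$.
Any bundle with less than 30 k$ falls short of 115.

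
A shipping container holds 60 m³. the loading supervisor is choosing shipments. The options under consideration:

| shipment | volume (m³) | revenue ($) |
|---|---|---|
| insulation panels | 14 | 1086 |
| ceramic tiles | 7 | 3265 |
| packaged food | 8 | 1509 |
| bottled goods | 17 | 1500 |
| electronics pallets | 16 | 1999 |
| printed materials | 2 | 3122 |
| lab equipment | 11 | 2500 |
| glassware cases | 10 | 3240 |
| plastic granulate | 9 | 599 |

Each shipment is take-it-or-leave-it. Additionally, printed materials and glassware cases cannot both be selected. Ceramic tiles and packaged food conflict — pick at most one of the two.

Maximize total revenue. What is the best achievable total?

Insulation panels + ceramic tiles + electronics pallets + printed materials + lab equipment + plastic granulate uses 59 of the 60 m³ and totals 12571.
Next best is ceramic tiles + bottled goods + electronics pallets + printed materials + lab equipment at 12386 (53 m³) — short by 185.

12571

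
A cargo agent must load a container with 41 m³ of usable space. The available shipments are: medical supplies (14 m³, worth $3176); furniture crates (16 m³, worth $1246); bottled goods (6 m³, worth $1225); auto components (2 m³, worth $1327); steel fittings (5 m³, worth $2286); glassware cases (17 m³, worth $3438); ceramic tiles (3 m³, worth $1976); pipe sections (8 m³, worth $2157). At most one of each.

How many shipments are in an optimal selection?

The maximum revenue within 41 m³ is 12409.
One optimal bundle: bottled goods + auto components + steel fittings + glassware cases + ceramic tiles + pipe sections (41 m³).
All optima have 6 shipments.

6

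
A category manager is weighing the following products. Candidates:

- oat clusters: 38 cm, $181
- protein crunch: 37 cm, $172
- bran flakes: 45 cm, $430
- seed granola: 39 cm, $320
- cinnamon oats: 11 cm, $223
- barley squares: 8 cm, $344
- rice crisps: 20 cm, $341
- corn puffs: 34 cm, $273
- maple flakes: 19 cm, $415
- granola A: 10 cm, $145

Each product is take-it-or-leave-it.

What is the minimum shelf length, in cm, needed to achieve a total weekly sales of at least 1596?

92

Look for the lowest-shelf combination reaching 1596.
cinnamon oats + barley squares + rice crisps + corn puffs + maple flakes reaches 1596 using 92 cm.
Any bundle with less than 92 cm falls short of 1596.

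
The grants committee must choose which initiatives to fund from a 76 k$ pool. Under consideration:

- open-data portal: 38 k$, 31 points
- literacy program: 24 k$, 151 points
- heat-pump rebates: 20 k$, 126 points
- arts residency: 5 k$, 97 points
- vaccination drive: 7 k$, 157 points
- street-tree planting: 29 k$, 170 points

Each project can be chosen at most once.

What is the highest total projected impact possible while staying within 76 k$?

575

By projected impact per k$: vaccination drive 22.43, arts residency 19.40, heat-pump rebates 6.30 lead.
The ratio heuristic lands on literacy program + heat-pump rebates + arts residency + vaccination drive (531) but leaves 20 k$ idle.
Replace heat-pump rebates with street-tree planting: the trade gains 44 net, giving 575 at 65 k$.
Runner-up heat-pump rebates + arts residency + vaccination drive + street-tree planting tops out at 550.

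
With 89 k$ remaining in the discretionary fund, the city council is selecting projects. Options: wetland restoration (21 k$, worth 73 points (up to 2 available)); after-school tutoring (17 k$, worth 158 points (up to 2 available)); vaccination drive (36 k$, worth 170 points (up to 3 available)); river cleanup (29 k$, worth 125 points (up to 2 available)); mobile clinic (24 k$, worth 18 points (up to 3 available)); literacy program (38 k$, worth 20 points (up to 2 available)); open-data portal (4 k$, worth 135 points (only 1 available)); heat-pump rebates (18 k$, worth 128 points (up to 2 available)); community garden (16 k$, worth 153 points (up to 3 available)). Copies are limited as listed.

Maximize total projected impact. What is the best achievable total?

2×after-school tutoring + open-data portal + 3×community garden uses 86 of the 89 k$ and totals 910.
That's the maximum — no swap from here does better than 910.

910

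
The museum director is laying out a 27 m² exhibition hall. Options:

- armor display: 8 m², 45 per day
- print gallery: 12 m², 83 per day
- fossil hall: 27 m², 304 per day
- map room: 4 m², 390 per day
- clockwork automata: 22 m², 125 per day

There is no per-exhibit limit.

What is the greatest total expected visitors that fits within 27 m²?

6×map room uses 24 of the 27 m² and totals 2340.
Every other selection either busts 27 m² or fails to beat 2340.

2340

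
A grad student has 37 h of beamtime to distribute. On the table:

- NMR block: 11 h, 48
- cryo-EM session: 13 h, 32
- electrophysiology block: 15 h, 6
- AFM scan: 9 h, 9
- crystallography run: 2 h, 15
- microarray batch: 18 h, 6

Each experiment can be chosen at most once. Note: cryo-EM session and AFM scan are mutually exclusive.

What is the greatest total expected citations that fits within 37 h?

NMR block + cryo-EM session + crystallography run uses 26 of the 37 h and totals 95.
No other feasible combination exceeds 95.

95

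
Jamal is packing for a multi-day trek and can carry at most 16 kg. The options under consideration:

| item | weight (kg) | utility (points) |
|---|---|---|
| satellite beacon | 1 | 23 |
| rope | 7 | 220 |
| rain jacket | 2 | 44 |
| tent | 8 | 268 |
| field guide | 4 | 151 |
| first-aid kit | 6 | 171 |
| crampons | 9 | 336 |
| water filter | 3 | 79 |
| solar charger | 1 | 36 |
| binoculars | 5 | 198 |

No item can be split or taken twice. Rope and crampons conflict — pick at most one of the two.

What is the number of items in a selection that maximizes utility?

4

Best achievable utility is 593.
satellite beacon + crampons + solar charger + binoculars hits 593 at 16 kg.
Any selection reaching 593 contains exactly 4 items.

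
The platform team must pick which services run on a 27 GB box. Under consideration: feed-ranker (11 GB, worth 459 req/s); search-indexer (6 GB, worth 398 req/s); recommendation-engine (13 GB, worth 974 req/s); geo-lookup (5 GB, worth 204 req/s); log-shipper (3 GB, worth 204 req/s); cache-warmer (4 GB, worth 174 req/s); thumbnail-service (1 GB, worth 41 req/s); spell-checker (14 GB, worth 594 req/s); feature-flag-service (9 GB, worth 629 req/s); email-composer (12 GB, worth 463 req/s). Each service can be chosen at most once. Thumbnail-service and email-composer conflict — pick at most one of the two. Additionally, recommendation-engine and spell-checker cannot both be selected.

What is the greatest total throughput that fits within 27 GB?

1848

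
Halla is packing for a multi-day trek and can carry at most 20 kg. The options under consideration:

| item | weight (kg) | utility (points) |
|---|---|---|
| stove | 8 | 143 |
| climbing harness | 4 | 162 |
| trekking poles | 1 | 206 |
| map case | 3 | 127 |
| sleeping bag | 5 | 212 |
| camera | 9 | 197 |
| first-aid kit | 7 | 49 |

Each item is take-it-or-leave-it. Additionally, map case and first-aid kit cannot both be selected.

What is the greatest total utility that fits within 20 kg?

Taking climbing harness + trekking poles + sleeping bag + camera: 19 kg used, 777 in utility.

777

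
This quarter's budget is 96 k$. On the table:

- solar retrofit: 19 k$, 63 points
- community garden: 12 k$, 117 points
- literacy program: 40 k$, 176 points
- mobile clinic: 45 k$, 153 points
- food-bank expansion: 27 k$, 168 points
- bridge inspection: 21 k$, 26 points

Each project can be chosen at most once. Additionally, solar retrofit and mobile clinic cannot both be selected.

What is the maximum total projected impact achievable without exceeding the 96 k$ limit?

461

The ratio ordering already packs tightly: community garden + literacy program + food-bank expansion, 79 k$, 461.
Runner-up community garden + mobile clinic + food-bank expansion tops out at 438.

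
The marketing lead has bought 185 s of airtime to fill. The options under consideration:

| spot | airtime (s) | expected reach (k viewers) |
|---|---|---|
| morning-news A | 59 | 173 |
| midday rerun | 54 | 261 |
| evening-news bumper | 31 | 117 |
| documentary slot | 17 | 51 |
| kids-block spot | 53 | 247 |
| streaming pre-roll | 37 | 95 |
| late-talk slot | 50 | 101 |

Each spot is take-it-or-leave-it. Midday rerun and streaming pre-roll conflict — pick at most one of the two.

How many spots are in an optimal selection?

4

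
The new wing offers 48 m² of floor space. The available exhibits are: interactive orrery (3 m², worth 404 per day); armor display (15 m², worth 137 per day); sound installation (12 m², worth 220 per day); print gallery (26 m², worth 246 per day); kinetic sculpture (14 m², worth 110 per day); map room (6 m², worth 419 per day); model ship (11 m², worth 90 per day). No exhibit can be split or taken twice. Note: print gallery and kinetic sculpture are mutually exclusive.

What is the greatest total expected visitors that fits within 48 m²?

1289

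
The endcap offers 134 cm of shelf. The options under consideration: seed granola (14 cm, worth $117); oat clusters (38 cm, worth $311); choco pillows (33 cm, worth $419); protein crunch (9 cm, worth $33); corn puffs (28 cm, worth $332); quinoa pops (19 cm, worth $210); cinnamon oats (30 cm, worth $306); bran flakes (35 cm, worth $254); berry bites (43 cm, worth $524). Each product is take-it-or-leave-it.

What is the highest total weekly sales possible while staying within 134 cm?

Ranking by ratio (weekly sales/cm): choco pillows 12.70, berry bites 12.19, corn puffs 11.86.
The ratio heuristic lands on choco pillows + protein crunch + corn puffs + quinoa pops + berry bites (1518) but leaves 2 cm idle.
Replace protein crunch and quinoa pops with cinnamon oats: the trade gains 63 net, giving 1581 at 134 cm.

1581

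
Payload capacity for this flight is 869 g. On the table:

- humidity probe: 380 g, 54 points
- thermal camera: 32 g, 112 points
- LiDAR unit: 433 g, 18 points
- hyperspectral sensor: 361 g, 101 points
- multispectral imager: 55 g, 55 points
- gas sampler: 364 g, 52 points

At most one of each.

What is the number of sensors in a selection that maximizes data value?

4

The maximum data value within 869 g is 322.
One optimal bundle: humidity probe + thermal camera + hyperspectral sensor + multispectral imager (828 g).
Every optimal selection uses 4 sensors.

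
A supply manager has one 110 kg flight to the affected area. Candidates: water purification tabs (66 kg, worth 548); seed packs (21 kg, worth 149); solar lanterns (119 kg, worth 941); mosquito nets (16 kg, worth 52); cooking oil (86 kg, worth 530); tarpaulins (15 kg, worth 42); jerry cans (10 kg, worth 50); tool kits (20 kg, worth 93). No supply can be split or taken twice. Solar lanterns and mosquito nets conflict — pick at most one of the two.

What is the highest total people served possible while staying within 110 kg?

By people served per kg: water purification tabs 8.30, solar lanterns 7.91, seed packs 7.10, cooking oil 6.16 lead.
Taking the top-ratio supplies first gives water purification tabs + seed packs + jerry cans for 747 (97 kg).
Dropping jerry cans frees 10 kg; slotting in tool kits (20 kg) lifts the total to 790 at 107 kg.

790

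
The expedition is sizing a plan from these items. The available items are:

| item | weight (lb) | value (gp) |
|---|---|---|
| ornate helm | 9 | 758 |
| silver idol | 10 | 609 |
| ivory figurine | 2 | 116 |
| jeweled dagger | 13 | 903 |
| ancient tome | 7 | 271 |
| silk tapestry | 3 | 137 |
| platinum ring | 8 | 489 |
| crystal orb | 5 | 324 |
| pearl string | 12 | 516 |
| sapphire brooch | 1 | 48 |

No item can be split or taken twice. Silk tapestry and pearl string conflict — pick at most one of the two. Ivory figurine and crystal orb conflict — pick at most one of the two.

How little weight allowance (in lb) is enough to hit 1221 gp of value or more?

17

Minimise lb subject to total value ≥ 1221.
ornate helm + platinum ring reaches 1247 using 17 lb.
No combination under 17 lb hits 1221.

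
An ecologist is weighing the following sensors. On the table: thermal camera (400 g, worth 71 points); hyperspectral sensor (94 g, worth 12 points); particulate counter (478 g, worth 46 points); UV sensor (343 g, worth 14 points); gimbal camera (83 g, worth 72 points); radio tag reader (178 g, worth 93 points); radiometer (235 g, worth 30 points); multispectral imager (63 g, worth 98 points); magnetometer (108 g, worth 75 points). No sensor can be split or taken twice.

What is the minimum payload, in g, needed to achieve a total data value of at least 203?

Look for the lowest-payload combination reaching 203.
gimbal camera + multispectral imager + magnetometer reaches 245 using 254 g.
Any bundle with less than 254 g falls short of 203.

254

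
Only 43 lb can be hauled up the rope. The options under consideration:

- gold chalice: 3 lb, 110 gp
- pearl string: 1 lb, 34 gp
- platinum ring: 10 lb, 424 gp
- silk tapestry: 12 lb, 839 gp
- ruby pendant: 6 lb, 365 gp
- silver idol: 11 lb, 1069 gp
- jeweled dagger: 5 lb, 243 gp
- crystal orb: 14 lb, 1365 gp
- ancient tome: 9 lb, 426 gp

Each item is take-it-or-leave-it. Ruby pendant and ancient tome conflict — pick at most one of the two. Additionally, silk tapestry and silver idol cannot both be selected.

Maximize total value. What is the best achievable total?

Ranking by ratio (value/lb): crystal orb 97.50, silver idol 97.18, silk tapestry 69.92, ruby pendant 60.83.
Taking pearl string + platinum ring + ruby pendant + silver idol + crystal orb: 42 lb used, 3257 in value.

3257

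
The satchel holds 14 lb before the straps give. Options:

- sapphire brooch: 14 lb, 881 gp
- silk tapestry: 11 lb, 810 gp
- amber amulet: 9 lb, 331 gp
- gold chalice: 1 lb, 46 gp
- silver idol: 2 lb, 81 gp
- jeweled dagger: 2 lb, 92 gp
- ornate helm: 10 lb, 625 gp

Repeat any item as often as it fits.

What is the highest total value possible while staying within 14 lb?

By value per lb: silk tapestry 73.64, sapphire brooch 62.93, ornate helm 62.50 lead.
Silk tapestry + 3×gold chalice uses 14 of the 14 lb and totals 948.
Every other selection either busts 14 lb or fails to beat 948.

948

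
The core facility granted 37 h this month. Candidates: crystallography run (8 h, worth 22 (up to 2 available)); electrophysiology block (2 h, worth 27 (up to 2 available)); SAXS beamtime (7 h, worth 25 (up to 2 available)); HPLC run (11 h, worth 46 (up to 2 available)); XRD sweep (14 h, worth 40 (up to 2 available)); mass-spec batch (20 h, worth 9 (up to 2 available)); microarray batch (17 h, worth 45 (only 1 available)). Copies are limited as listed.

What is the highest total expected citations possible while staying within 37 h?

172

Taking the top-ratio experiments first gives 2×electrophysiology block + SAXS beamtime + 2×HPLC run for 171 (33 h).
The 11 h tied up in HPLC run is better spent on crystallography run + SAXS beamtime — total rises to 172 (37 h).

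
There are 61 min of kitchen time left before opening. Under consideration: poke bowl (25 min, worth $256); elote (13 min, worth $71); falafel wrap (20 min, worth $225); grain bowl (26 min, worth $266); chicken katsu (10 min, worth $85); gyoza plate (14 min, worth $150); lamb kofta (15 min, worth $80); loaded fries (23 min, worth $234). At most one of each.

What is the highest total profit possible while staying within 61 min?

641

Filling by ratio: poke bowl + falafel wrap + gyoza plate for 631, with 2 min left unused.
Dropping poke bowl frees 25 min; slotting in grain bowl (26 min) lifts the total to 641 at 60 min.
Runner-up poke bowl + falafel wrap + gyoza plate tops out at 631.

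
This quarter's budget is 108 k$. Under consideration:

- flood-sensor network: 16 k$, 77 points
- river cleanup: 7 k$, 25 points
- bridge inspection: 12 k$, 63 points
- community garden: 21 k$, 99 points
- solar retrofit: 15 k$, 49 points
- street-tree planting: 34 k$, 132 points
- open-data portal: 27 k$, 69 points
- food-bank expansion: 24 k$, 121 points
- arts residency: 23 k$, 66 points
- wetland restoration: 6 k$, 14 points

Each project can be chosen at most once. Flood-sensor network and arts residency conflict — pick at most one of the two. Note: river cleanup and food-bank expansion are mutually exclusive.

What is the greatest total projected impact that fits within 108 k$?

492

Taking flood-sensor network + bridge inspection + community garden + street-tree planting + food-bank expansion: 107 k$ used, 492 in projected impact.
Runner-up bridge inspection + community garden + solar retrofit + street-tree planting + food-bank expansion tops out at 464.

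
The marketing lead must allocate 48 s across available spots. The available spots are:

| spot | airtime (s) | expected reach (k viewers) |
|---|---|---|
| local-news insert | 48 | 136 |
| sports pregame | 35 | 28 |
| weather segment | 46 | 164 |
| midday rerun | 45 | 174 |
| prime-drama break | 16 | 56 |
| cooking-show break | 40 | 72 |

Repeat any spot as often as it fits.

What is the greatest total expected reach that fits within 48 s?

Best packing: midday rerun — 45 s, 174 total.
Nothing else within 48 s beats 174.

174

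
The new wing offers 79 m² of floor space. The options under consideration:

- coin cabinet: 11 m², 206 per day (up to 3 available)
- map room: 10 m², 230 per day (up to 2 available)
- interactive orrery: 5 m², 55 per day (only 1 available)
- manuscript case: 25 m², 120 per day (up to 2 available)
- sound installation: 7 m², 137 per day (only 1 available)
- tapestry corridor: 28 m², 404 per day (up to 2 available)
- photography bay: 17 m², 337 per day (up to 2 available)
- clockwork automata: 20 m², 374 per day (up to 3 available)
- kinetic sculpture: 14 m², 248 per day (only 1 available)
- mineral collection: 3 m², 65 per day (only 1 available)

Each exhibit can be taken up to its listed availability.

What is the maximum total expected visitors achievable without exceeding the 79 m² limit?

Density check — map room 23.00, mineral collection 21.67, photography bay 19.82, sound installation 19.57 are the best per m².
Taking the top-ratio exhibits first gives coin cabinet + 2×map room + sound installation + 2×photography bay + mineral collection for 1542 (75 m²).
Dropping sound installation frees 7 m²; slotting in coin cabinet (11 m²) lifts the total to 1611 at 79 m².
That's the maximum — no swap from here does better than 1611.

1611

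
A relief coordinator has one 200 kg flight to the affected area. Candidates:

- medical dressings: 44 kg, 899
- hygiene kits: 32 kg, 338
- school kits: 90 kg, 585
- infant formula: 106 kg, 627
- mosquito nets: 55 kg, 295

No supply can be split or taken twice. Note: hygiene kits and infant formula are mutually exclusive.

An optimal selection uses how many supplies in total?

3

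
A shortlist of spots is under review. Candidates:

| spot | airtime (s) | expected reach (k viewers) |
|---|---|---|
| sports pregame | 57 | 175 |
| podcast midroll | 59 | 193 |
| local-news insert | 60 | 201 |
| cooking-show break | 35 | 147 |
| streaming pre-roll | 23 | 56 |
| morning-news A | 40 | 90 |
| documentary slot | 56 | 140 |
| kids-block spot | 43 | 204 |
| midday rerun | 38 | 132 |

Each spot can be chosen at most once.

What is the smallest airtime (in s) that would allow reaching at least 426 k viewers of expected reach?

116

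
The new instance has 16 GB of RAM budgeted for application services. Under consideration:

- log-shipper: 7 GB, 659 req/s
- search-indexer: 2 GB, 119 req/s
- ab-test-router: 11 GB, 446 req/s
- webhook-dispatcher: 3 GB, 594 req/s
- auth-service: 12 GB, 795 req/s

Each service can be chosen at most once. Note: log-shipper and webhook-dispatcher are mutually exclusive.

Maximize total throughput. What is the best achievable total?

Ranking by ratio (throughput/GB): webhook-dispatcher 198.00, log-shipper 94.14, auth-service 66.25, search-indexer 59.50.
Taking webhook-dispatcher + auth-service: 15 GB used, 1389 in throughput.
Runner-up search-indexer + ab-test-router + webhook-dispatcher tops out at 1159.

1389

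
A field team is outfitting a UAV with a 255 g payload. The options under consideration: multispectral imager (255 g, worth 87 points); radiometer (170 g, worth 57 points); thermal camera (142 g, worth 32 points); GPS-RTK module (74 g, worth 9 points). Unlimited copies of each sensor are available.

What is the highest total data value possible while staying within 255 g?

87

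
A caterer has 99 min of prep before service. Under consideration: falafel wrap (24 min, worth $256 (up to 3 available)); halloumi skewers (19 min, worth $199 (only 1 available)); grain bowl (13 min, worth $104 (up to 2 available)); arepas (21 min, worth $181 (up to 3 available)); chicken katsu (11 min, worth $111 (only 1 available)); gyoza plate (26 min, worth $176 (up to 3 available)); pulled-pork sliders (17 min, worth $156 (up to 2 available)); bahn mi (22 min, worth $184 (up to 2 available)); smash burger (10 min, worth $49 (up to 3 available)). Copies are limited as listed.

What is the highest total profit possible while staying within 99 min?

1003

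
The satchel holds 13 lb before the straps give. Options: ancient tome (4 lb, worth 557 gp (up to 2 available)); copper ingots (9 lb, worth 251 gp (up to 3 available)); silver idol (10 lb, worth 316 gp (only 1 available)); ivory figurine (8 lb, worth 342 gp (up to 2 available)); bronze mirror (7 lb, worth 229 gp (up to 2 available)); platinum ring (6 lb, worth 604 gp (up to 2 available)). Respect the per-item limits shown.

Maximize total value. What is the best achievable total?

1208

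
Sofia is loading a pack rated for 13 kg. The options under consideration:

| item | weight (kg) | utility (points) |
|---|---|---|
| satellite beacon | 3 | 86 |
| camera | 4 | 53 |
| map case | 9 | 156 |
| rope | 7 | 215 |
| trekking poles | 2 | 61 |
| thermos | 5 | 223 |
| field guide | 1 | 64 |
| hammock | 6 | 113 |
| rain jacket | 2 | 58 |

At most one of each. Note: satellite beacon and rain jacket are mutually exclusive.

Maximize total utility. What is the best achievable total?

502

Rope + thermos + field guide uses 13 of the 13 kg and totals 502.
Nothing else feasible within 13 kg beats 502.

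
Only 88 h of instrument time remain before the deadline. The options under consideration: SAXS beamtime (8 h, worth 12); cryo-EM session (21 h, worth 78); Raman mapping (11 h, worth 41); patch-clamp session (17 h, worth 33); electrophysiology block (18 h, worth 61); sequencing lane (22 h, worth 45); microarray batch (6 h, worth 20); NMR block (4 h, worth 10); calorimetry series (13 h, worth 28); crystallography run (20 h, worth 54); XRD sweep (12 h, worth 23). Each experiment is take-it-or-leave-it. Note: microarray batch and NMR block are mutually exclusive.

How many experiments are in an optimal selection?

6

Best achievable expected citations is 277.
cryo-EM session + Raman mapping + electrophysiology block + microarray batch + crystallography run + XRD sweep hits 277 at 88 h.
Any selection reaching 277 contains exactly 6 experiments.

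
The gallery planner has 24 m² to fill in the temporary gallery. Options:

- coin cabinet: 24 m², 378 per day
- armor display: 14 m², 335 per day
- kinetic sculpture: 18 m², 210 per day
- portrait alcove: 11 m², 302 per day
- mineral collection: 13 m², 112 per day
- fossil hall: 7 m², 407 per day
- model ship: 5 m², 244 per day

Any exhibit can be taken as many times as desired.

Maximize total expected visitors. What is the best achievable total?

Density check — fossil hall 58.14, model ship 48.80, portrait alcove 27.45 are the best per m².
A density-first pass picks 3×fossil hall — 1221 at 21 m².
Replace fossil hall with 2×model ship: the trade gains 81 net, giving 1302 at 24 m².

1302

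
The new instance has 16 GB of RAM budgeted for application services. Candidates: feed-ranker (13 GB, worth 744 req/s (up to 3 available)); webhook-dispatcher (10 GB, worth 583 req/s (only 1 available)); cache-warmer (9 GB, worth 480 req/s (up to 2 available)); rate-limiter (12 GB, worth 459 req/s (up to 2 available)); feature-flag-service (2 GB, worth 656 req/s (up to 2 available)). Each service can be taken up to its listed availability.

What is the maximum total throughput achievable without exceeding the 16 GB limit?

Best packing: webhook-dispatcher + 2×feature-flag-service — 14 GB, 1895 total.

1895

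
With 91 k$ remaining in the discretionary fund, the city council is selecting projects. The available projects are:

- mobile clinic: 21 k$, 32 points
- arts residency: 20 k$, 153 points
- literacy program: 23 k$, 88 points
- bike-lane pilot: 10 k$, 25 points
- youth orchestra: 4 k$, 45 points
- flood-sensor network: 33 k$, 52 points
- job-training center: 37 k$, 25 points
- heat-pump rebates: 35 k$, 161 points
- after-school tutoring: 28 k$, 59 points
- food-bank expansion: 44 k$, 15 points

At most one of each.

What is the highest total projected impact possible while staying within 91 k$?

447

Best packing: arts residency + literacy program + youth orchestra + heat-pump rebates — 82 k$, 447 total.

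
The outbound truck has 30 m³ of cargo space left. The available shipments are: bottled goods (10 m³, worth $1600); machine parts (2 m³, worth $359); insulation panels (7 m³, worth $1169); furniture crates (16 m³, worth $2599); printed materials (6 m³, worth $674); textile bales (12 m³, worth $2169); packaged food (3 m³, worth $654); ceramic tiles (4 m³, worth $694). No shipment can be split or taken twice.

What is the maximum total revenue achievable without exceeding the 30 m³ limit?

Taking the top-ratio shipments first gives machine parts + insulation panels + textile bales + packaged food + ceramic tiles for 5045 (28 m³).
Dropping insulation panels and packaged food and ceramic tiles frees 14 m³; slotting in furniture crates (16 m³) lifts the total to 5127 at 30 m³.

5127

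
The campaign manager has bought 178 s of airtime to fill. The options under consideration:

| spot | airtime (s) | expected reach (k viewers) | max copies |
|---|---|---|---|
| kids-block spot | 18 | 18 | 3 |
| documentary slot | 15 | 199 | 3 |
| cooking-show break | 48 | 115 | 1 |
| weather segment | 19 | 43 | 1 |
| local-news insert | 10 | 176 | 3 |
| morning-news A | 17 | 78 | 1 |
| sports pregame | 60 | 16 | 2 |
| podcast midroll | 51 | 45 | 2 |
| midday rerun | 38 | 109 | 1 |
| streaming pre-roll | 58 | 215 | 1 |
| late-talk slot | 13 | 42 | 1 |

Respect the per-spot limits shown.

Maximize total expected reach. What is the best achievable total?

Density check — local-news insert 17.60, documentary slot 13.27, morning-news A 4.59, streaming pre-roll 3.71 are the best per s.
Taking the top-ratio spots first gives 3×documentary slot + 3×local-news insert + morning-news A + streaming pre-roll + late-talk slot for 1460 (163 s).
The 13 s tied up in late-talk slot is better spent on weather segment — total rises to 1461 (169 s).
Nothing else within 178 s beats 1461.

1461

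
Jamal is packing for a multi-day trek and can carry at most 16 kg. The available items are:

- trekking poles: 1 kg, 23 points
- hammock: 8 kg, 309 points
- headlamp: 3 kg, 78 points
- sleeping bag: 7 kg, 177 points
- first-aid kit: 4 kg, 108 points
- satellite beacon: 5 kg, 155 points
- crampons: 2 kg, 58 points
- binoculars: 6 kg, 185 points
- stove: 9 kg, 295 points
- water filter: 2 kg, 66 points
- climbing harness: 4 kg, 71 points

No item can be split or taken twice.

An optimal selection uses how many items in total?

The maximum utility within 16 kg is 560.
hammock + binoculars + water filter hits 560 at 16 kg.
Every optimal selection uses 3 items.

3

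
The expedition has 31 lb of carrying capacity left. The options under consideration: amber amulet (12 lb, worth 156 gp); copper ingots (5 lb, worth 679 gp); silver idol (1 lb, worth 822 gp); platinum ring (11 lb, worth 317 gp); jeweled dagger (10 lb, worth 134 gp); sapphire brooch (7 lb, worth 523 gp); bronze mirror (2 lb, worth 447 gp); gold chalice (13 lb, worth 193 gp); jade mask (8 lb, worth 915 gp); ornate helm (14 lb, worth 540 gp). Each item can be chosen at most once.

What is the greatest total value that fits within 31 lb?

A density-first pass picks copper ingots + silver idol + sapphire brooch + bronze mirror + jade mask — 3386 at 23 lb.
Replace sapphire brooch with ornate helm: the trade gains 17 net, giving 3403 at 30 lb.

3403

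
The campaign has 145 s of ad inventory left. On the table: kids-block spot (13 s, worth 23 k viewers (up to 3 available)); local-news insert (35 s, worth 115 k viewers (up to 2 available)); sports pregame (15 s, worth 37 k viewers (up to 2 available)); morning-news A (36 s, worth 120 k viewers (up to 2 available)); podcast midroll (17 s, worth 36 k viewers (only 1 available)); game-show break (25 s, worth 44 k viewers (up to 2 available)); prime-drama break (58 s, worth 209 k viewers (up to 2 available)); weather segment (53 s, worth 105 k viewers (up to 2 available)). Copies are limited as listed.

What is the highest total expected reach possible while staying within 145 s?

486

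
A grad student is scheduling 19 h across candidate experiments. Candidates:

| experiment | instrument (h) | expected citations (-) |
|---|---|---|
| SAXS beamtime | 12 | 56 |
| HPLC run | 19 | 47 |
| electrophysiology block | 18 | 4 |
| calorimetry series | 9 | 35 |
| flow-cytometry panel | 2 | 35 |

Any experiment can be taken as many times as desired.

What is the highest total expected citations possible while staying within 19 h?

315

Density check — flow-cytometry panel 17.50, SAXS beamtime 4.67, calorimetry series 3.89, HPLC run 2.47 are the best per h.
9×flow-cytometry panel uses 18 of the 19 h and totals 315.
No other feasible combination exceeds 315.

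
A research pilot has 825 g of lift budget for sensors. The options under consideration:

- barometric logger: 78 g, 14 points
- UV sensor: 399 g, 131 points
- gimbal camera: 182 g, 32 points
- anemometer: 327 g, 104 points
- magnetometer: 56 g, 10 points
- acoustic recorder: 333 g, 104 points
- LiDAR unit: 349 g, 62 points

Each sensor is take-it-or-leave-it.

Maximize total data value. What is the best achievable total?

249

Taking barometric logger + UV sensor + anemometer: 804 g used, 249 in data value.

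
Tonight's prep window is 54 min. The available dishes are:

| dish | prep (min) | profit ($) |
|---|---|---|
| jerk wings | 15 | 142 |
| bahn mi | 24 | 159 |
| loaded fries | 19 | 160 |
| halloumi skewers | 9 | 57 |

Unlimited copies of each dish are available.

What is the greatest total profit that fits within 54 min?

483

By profit per min: jerk wings 9.47, loaded fries 8.42, bahn mi 6.62 lead.
Best packing: 3×jerk wings + halloumi skewers — 54 min, 483 total.
No other feasible combination exceeds 483.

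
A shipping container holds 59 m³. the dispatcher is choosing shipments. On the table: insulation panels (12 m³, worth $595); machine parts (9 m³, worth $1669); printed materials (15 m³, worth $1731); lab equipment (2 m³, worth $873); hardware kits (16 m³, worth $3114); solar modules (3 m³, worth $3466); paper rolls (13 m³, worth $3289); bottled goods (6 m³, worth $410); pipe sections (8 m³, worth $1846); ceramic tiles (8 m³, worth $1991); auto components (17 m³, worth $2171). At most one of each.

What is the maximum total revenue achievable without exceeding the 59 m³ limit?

Best packing: machine parts + lab equipment + hardware kits + solar modules + paper rolls + pipe sections + ceramic tiles — 59 m³, 16248 total.
Runner-up machine parts + hardware kits + solar modules + paper rolls + pipe sections + ceramic tiles tops out at 15375.

16248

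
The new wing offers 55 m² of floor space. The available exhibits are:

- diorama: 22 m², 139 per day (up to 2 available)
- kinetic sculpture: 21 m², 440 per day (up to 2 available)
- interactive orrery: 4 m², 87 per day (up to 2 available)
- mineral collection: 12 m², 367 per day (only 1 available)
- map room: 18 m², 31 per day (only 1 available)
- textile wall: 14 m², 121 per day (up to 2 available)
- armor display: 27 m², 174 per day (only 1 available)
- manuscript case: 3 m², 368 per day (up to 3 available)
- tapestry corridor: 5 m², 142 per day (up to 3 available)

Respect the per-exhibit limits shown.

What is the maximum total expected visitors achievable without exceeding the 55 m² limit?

Filling by ratio: 2×interactive orrery + mineral collection + 3×manuscript case + 3×tapestry corridor for 2071, with 11 m² left unused.
Dropping 2×tapestry corridor frees 10 m²; slotting in kinetic sculpture (21 m²) lifts the total to 2227 at 55 m².
Every other selection either busts 55 m² or exceeds an availability limit or fails to beat 2227.

2227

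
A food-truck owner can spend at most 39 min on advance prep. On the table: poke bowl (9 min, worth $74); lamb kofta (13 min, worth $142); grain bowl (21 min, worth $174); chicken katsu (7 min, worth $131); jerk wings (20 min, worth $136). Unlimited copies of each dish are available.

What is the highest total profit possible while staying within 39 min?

655

By profit per min: chicken katsu 18.71, lamb kofta 10.92, grain bowl 8.29 lead.
Taking 5×chicken katsu: 35 min used, 655 in profit.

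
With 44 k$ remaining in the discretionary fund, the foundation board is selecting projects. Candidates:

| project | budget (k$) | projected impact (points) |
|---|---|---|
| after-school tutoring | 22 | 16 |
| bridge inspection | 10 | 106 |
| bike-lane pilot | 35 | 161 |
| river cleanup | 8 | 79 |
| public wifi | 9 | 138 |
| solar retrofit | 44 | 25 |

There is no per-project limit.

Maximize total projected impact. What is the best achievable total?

631

Taking river cleanup + 4×public wifi: 44 k$ used, 631 in projected impact.
No other feasible combination exceeds 631.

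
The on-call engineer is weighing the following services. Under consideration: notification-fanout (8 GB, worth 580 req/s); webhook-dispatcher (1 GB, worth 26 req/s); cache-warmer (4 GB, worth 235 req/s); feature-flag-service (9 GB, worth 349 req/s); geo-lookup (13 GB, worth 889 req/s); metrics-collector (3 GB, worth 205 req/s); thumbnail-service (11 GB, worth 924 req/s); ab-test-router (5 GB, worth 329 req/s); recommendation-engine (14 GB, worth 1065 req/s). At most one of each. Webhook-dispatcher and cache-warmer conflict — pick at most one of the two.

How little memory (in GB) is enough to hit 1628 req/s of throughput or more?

Need the lightest bundle worth ≥ 1628.
Taking notification-fanout + metrics-collector + thumbnail-service gives 1709 (≥ 1628) for 22 GB.
No combination under 22 GB hits 1628.

22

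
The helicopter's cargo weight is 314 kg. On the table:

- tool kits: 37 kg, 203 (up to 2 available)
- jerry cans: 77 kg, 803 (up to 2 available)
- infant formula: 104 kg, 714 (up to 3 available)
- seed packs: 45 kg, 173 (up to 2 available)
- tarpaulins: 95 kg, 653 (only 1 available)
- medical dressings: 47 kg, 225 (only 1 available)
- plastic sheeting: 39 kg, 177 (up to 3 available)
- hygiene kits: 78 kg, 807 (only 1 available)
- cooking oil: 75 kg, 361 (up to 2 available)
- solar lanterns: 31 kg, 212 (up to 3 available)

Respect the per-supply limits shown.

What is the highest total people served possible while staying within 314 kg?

2850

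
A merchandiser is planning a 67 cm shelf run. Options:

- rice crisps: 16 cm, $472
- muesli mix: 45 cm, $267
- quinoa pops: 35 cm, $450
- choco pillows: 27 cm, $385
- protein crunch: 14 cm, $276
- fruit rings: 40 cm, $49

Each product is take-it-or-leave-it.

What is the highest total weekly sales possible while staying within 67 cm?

1198

By weekly sales per cm: rice crisps 29.50, protein crunch 19.71, choco pillows 14.26, quinoa pops 12.86 lead.
Filling by ratio: rice crisps + choco pillows + protein crunch for 1133, with 10 cm left unused.
Dropping choco pillows frees 27 cm; slotting in quinoa pops (35 cm) lifts the total to 1198 at 65 cm.
Next best is rice crisps + choco pillows + protein crunch at 1133 (57 cm) — short by 65.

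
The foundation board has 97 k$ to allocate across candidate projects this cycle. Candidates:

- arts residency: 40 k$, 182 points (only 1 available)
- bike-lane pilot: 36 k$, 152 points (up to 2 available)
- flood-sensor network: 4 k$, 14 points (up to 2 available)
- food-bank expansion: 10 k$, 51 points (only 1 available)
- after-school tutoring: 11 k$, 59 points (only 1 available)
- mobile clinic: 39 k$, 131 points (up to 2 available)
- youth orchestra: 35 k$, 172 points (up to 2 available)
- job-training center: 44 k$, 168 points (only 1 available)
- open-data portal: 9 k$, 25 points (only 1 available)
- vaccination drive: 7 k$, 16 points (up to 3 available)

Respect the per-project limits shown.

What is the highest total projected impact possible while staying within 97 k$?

The ratio ordering already packs tightly: flood-sensor network + food-bank expansion + after-school tutoring + 2×youth orchestra, 95 k$, 468.
Nothing else within 97 k$ beats 468.

468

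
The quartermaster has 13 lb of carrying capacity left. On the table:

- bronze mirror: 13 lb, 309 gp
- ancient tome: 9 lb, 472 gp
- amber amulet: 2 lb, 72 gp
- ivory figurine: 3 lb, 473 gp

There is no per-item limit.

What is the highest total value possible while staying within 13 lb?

1892

By value per lb: ivory figurine 157.67, ancient tome 52.44, amber amulet 36.00 lead.
4×ivory figurine uses 12 of the 13 lb and totals 1892.
That's the maximum — no swap from here does better than 1892.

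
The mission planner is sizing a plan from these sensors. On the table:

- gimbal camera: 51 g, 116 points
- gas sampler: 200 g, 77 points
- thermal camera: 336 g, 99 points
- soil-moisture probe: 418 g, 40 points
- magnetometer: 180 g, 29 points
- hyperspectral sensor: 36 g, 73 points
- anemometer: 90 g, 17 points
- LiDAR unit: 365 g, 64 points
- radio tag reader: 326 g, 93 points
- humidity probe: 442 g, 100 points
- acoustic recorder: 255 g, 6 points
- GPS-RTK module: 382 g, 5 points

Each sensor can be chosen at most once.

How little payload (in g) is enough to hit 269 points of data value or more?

Minimise g subject to total data value ≥ 269.
gimbal camera + gas sampler + hyperspectral sensor + anemometer: 283 data value at 377 g.
Below 377 g the best achievable stays under 269.

377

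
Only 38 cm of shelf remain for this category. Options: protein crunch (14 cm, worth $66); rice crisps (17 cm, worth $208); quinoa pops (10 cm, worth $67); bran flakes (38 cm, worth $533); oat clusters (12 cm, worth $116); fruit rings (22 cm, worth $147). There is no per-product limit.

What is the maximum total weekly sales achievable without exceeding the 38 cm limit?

533

Bran flakes uses 38 of the 38 cm and totals 533.
No other feasible combination exceeds 533.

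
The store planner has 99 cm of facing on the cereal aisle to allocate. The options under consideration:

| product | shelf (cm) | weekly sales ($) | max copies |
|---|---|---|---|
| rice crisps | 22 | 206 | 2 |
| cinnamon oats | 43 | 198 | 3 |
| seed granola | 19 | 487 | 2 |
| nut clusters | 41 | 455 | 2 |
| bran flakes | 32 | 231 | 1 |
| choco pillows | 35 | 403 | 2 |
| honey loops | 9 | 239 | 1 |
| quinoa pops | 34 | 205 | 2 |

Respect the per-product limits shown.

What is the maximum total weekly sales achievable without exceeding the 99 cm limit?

A density-first pass picks 2×seed granola + choco pillows + honey loops — 1616 at 82 cm.
The 35 cm tied up in choco pillows is better spent on nut clusters — total rises to 1668 (88 cm).

1668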